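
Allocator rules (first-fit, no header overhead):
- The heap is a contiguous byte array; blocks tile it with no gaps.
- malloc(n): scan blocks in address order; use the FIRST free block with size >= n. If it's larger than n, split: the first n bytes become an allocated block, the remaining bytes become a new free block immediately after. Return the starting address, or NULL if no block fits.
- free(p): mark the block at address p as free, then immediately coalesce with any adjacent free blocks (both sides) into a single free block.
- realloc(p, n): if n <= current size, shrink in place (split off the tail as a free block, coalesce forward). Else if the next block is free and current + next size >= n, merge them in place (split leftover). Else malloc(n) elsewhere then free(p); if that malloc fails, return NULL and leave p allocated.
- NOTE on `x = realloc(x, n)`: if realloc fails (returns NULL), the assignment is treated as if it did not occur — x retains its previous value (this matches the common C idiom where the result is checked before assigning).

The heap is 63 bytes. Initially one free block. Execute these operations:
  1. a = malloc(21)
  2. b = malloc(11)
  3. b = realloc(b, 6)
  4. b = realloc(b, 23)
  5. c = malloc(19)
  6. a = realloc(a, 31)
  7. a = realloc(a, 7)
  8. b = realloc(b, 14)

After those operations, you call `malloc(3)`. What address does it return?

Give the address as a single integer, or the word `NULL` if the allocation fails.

Answer: 7

Derivation:
Op 1: a = malloc(21) -> a = 0; heap: [0-20 ALLOC][21-62 FREE]
Op 2: b = malloc(11) -> b = 21; heap: [0-20 ALLOC][21-31 ALLOC][32-62 FREE]
Op 3: b = realloc(b, 6) -> b = 21; heap: [0-20 ALLOC][21-26 ALLOC][27-62 FREE]
Op 4: b = realloc(b, 23) -> b = 21; heap: [0-20 ALLOC][21-43 ALLOC][44-62 FREE]
Op 5: c = malloc(19) -> c = 44; heap: [0-20 ALLOC][21-43 ALLOC][44-62 ALLOC]
Op 6: a = realloc(a, 31) -> NULL (a unchanged); heap: [0-20 ALLOC][21-43 ALLOC][44-62 ALLOC]
Op 7: a = realloc(a, 7) -> a = 0; heap: [0-6 ALLOC][7-20 FREE][21-43 ALLOC][44-62 ALLOC]
Op 8: b = realloc(b, 14) -> b = 21; heap: [0-6 ALLOC][7-20 FREE][21-34 ALLOC][35-43 FREE][44-62 ALLOC]
malloc(3): first-fit scan over [0-6 ALLOC][7-20 FREE][21-34 ALLOC][35-43 FREE][44-62 ALLOC] -> 7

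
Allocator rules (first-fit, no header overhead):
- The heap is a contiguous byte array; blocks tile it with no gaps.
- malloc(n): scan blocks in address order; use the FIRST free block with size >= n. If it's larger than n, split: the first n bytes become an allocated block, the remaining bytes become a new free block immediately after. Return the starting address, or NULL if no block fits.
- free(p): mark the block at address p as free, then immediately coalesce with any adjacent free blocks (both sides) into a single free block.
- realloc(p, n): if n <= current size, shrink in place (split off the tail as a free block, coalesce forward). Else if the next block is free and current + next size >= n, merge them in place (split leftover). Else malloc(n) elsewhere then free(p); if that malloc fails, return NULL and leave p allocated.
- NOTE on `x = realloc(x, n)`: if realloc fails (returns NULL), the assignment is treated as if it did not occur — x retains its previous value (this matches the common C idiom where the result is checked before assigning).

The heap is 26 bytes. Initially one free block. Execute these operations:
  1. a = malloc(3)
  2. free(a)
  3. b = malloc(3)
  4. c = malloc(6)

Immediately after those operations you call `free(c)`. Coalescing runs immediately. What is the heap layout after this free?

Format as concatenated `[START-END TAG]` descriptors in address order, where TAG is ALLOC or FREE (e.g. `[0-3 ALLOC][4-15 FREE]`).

Answer: [0-2 ALLOC][3-25 FREE]

Derivation:
Op 1: a = malloc(3) -> a = 0; heap: [0-2 ALLOC][3-25 FREE]
Op 2: free(a) -> (freed a); heap: [0-25 FREE]
Op 3: b = malloc(3) -> b = 0; heap: [0-2 ALLOC][3-25 FREE]
Op 4: c = malloc(6) -> c = 3; heap: [0-2 ALLOC][3-8 ALLOC][9-25 FREE]
free(c): c = 3 -> block [3-8 ALLOC]; mark free, coalesce with adjacent free neighbors -> [0-2 ALLOC][3-25 FREE]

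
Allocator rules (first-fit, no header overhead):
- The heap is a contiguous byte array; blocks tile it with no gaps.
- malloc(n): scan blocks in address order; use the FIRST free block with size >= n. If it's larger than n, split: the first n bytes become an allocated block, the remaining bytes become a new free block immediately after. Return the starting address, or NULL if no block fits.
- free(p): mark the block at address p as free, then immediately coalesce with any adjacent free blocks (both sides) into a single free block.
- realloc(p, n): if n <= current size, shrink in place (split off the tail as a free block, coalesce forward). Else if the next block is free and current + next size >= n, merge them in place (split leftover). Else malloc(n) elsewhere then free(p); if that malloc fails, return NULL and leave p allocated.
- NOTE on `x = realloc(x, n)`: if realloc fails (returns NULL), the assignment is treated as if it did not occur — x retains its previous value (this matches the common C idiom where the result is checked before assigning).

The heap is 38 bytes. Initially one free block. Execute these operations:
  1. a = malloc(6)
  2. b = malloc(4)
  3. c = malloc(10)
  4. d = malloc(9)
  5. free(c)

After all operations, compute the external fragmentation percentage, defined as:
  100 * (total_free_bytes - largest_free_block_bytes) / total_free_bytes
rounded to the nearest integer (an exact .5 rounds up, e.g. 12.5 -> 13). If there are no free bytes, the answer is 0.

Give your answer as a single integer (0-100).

Answer: 47

Derivation:
Op 1: a = malloc(6) -> a = 0; heap: [0-5 ALLOC][6-37 FREE]
Op 2: b = malloc(4) -> b = 6; heap: [0-5 ALLOC][6-9 ALLOC][10-37 FREE]
Op 3: c = malloc(10) -> c = 10; heap: [0-5 ALLOC][6-9 ALLOC][10-19 ALLOC][20-37 FREE]
Op 4: d = malloc(9) -> d = 20; heap: [0-5 ALLOC][6-9 ALLOC][10-19 ALLOC][20-28 ALLOC][29-37 FREE]
Op 5: free(c) -> (freed c); heap: [0-5 ALLOC][6-9 ALLOC][10-19 FREE][20-28 ALLOC][29-37 FREE]
Free blocks: [10 9] total_free=19 largest=10 -> 100*(19-10)/19 = 900/19 ≈ 47.368 -> rounds to 47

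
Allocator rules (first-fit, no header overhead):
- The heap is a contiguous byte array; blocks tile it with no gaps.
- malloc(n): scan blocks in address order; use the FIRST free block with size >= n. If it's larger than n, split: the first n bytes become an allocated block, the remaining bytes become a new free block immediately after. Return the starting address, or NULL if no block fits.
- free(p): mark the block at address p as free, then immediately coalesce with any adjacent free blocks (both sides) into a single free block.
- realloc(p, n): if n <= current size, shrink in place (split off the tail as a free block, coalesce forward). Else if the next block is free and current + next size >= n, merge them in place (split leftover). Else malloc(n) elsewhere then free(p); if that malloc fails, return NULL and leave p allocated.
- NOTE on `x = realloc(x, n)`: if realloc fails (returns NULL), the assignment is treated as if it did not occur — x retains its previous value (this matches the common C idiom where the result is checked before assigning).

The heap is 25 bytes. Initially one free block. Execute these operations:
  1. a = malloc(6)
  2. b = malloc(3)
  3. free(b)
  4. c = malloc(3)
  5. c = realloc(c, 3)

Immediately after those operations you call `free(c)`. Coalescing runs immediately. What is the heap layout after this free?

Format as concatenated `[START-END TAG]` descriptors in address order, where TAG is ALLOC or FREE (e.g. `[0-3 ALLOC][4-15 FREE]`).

Op 1: a = malloc(6) -> a = 0; heap: [0-5 ALLOC][6-24 FREE]
Op 2: b = malloc(3) -> b = 6; heap: [0-5 ALLOC][6-8 ALLOC][9-24 FREE]
Op 3: free(b) -> (freed b); heap: [0-5 ALLOC][6-24 FREE]
Op 4: c = malloc(3) -> c = 6; heap: [0-5 ALLOC][6-8 ALLOC][9-24 FREE]
Op 5: c = realloc(c, 3) -> c = 6; heap: [0-5 ALLOC][6-8 ALLOC][9-24 FREE]
free(c): c = 6 -> block [6-8 ALLOC]; mark free, coalesce with adjacent free neighbors -> [0-5 ALLOC][6-24 FREE]

Answer: [0-5 ALLOC][6-24 FREE]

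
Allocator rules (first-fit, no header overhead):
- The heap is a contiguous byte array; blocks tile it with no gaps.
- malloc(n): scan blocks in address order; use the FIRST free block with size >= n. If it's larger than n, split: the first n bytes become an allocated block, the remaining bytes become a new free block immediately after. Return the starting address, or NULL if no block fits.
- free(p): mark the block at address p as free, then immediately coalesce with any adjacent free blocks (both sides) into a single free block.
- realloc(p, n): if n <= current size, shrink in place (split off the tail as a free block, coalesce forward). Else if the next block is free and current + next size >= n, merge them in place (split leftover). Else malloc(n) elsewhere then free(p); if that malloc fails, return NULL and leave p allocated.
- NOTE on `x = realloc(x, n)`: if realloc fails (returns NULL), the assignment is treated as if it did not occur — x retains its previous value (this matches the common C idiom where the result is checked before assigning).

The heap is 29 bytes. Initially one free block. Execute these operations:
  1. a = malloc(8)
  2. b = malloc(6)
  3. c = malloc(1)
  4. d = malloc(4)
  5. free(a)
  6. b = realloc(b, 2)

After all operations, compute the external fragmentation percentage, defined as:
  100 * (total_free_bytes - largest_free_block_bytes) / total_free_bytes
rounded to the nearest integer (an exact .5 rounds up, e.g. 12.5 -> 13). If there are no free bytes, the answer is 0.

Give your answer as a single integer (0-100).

Op 1: a = malloc(8) -> a = 0; heap: [0-7 ALLOC][8-28 FREE]
Op 2: b = malloc(6) -> b = 8; heap: [0-7 ALLOC][8-13 ALLOC][14-28 FREE]
Op 3: c = malloc(1) -> c = 14; heap: [0-7 ALLOC][8-13 ALLOC][14-14 ALLOC][15-28 FREE]
Op 4: d = malloc(4) -> d = 15; heap: [0-7 ALLOC][8-13 ALLOC][14-14 ALLOC][15-18 ALLOC][19-28 FREE]
Op 5: free(a) -> (freed a); heap: [0-7 FREE][8-13 ALLOC][14-14 ALLOC][15-18 ALLOC][19-28 FREE]
Op 6: b = realloc(b, 2) -> b = 8; heap: [0-7 FREE][8-9 ALLOC][10-13 FREE][14-14 ALLOC][15-18 ALLOC][19-28 FREE]
Free blocks: [8 4 10] total_free=22 largest=10 -> 100*(22-10)/22 = 1200/22 ≈ 54.545 -> rounds to 55

Answer: 55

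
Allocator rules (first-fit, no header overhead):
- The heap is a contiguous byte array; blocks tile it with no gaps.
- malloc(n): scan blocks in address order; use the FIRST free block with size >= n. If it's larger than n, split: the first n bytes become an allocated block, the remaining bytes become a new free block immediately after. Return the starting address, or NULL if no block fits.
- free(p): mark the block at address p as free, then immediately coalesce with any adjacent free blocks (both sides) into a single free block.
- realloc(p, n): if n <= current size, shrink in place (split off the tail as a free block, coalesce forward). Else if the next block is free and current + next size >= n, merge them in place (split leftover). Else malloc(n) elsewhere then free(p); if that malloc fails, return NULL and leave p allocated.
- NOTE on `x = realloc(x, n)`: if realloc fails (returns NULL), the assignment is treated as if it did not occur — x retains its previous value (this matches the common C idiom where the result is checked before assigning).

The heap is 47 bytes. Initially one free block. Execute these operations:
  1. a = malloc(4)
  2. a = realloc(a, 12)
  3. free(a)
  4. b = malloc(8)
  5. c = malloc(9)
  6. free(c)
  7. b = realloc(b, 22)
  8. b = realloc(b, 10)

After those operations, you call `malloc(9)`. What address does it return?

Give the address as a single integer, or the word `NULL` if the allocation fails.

Op 1: a = malloc(4) -> a = 0; heap: [0-3 ALLOC][4-46 FREE]
Op 2: a = realloc(a, 12) -> a = 0; heap: [0-11 ALLOC][12-46 FREE]
Op 3: free(a) -> (freed a); heap: [0-46 FREE]
Op 4: b = malloc(8) -> b = 0; heap: [0-7 ALLOC][8-46 FREE]
Op 5: c = malloc(9) -> c = 8; heap: [0-7 ALLOC][8-16 ALLOC][17-46 FREE]
Op 6: free(c) -> (freed c); heap: [0-7 ALLOC][8-46 FREE]
Op 7: b = realloc(b, 22) -> b = 0; heap: [0-21 ALLOC][22-46 FREE]
Op 8: b = realloc(b, 10) -> b = 0; heap: [0-9 ALLOC][10-46 FREE]
malloc(9): first-fit scan over [0-9 ALLOC][10-46 FREE] -> 10

Answer: 10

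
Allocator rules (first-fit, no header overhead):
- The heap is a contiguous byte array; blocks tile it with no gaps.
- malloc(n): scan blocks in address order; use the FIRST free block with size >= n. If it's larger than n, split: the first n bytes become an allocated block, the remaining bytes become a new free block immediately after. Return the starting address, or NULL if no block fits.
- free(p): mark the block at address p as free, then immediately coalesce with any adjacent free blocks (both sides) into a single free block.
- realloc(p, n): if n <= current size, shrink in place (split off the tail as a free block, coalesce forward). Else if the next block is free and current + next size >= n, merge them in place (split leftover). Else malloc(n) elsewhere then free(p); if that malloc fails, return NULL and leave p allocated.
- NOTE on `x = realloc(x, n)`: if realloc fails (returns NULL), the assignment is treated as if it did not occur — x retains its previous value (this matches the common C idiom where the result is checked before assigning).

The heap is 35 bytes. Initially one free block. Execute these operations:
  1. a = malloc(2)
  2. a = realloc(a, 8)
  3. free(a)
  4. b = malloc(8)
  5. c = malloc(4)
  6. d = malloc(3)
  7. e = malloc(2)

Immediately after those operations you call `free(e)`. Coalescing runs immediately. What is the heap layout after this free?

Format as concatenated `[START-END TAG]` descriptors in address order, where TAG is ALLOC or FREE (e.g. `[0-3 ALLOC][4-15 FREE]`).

Op 1: a = malloc(2) -> a = 0; heap: [0-1 ALLOC][2-34 FREE]
Op 2: a = realloc(a, 8) -> a = 0; heap: [0-7 ALLOC][8-34 FREE]
Op 3: free(a) -> (freed a); heap: [0-34 FREE]
Op 4: b = malloc(8) -> b = 0; heap: [0-7 ALLOC][8-34 FREE]
Op 5: c = malloc(4) -> c = 8; heap: [0-7 ALLOC][8-11 ALLOC][12-34 FREE]
Op 6: d = malloc(3) -> d = 12; heap: [0-7 ALLOC][8-11 ALLOC][12-14 ALLOC][15-34 FREE]
Op 7: e = malloc(2) -> e = 15; heap: [0-7 ALLOC][8-11 ALLOC][12-14 ALLOC][15-16 ALLOC][17-34 FREE]
free(e): e = 15 -> block [15-16 ALLOC]; mark free, coalesce with adjacent free neighbors -> [0-7 ALLOC][8-11 ALLOC][12-14 ALLOC][15-34 FREE]

Answer: [0-7 ALLOC][8-11 ALLOC][12-14 ALLOC][15-34 FREE]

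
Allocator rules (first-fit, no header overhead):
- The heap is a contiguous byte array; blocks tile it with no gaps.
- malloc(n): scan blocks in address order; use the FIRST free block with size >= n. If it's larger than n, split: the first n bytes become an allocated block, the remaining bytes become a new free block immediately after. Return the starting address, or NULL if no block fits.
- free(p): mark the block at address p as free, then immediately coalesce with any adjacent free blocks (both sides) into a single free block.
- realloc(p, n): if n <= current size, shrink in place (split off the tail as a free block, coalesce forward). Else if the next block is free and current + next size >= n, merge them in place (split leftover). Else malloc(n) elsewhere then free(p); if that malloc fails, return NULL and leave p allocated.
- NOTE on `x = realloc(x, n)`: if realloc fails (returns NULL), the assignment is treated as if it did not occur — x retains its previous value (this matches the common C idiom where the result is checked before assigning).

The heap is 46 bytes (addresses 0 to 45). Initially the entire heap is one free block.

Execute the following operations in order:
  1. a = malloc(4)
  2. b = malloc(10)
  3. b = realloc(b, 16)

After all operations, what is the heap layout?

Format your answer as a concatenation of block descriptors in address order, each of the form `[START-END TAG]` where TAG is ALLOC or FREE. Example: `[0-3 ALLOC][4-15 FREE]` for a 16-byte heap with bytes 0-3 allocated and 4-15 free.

Op 1: a = malloc(4) -> a = 0; heap: [0-3 ALLOC][4-45 FREE]
Op 2: b = malloc(10) -> b = 4; heap: [0-3 ALLOC][4-13 ALLOC][14-45 FREE]
Op 3: b = realloc(b, 16) -> b = 4; heap: [0-3 ALLOC][4-19 ALLOC][20-45 FREE]

Answer: [0-3 ALLOC][4-19 ALLOC][20-45 FREE]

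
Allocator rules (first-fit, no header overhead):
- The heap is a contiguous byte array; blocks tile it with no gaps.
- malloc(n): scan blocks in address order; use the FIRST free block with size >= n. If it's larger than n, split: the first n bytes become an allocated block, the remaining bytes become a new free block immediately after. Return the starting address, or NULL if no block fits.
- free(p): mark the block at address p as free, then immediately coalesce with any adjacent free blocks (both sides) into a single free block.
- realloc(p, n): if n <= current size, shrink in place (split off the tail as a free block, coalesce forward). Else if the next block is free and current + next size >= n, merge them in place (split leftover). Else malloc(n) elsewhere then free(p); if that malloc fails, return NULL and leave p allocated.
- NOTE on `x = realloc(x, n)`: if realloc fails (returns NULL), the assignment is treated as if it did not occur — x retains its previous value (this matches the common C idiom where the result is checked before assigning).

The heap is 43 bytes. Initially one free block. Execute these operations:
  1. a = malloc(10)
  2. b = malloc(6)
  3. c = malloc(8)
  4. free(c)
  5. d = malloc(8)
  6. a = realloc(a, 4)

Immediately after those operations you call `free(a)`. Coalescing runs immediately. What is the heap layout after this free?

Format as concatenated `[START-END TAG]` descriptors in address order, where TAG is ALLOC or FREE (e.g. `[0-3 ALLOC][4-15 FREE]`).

Answer: [0-9 FREE][10-15 ALLOC][16-23 ALLOC][24-42 FREE]

Derivation:
Op 1: a = malloc(10) -> a = 0; heap: [0-9 ALLOC][10-42 FREE]
Op 2: b = malloc(6) -> b = 10; heap: [0-9 ALLOC][10-15 ALLOC][16-42 FREE]
Op 3: c = malloc(8) -> c = 16; heap: [0-9 ALLOC][10-15 ALLOC][16-23 ALLOC][24-42 FREE]
Op 4: free(c) -> (freed c); heap: [0-9 ALLOC][10-15 ALLOC][16-42 FREE]
Op 5: d = malloc(8) -> d = 16; heap: [0-9 ALLOC][10-15 ALLOC][16-23 ALLOC][24-42 FREE]
Op 6: a = realloc(a, 4) -> a = 0; heap: [0-3 ALLOC][4-9 FREE][10-15 ALLOC][16-23 ALLOC][24-42 FREE]
free(a): a = 0 -> block [0-3 ALLOC]; mark free, coalesce with adjacent free neighbors -> [0-9 FREE][10-15 ALLOC][16-23 ALLOC][24-42 FREE]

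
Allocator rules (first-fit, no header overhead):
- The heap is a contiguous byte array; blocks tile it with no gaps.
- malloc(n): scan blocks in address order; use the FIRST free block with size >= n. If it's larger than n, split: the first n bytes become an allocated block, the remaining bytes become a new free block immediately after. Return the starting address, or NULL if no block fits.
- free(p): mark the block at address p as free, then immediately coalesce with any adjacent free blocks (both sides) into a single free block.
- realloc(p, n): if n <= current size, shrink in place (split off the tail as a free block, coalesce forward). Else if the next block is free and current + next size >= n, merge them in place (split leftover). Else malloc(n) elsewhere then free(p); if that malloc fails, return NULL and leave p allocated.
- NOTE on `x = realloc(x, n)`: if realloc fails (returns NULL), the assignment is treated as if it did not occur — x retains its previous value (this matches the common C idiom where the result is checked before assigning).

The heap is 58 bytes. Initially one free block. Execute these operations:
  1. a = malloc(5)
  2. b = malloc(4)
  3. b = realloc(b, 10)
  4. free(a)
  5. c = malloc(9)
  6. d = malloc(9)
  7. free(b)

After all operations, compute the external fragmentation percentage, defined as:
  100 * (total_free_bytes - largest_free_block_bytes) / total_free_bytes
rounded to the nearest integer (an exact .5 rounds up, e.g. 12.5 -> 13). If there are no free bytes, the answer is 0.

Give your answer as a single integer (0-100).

Answer: 38

Derivation:
Op 1: a = malloc(5) -> a = 0; heap: [0-4 ALLOC][5-57 FREE]
Op 2: b = malloc(4) -> b = 5; heap: [0-4 ALLOC][5-8 ALLOC][9-57 FREE]
Op 3: b = realloc(b, 10) -> b = 5; heap: [0-4 ALLOC][5-14 ALLOC][15-57 FREE]
Op 4: free(a) -> (freed a); heap: [0-4 FREE][5-14 ALLOC][15-57 FREE]
Op 5: c = malloc(9) -> c = 15; heap: [0-4 FREE][5-14 ALLOC][15-23 ALLOC][24-57 FREE]
Op 6: d = malloc(9) -> d = 24; heap: [0-4 FREE][5-14 ALLOC][15-23 ALLOC][24-32 ALLOC][33-57 FREE]
Op 7: free(b) -> (freed b); heap: [0-14 FREE][15-23 ALLOC][24-32 ALLOC][33-57 FREE]
Free blocks: [15 25] total_free=40 largest=25 -> 100*(40-25)/40 = 1500/40 = 37.5 -> rounds to 38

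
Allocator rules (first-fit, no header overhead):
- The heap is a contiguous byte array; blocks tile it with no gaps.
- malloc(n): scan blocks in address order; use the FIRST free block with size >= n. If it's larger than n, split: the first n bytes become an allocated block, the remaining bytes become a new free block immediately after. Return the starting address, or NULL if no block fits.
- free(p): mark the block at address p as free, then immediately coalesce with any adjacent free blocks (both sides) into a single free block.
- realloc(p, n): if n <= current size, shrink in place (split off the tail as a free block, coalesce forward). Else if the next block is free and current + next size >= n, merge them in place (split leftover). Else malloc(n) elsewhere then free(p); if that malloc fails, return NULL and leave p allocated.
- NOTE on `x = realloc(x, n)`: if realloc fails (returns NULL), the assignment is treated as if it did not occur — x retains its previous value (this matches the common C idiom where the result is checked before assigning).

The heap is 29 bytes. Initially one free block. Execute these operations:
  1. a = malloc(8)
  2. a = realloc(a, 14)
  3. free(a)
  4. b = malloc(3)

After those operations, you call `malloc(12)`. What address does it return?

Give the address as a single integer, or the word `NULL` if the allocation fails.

Op 1: a = malloc(8) -> a = 0; heap: [0-7 ALLOC][8-28 FREE]
Op 2: a = realloc(a, 14) -> a = 0; heap: [0-13 ALLOC][14-28 FREE]
Op 3: free(a) -> (freed a); heap: [0-28 FREE]
Op 4: b = malloc(3) -> b = 0; heap: [0-2 ALLOC][3-28 FREE]
malloc(12): first-fit scan over [0-2 ALLOC][3-28 FREE] -> 3

Answer: 3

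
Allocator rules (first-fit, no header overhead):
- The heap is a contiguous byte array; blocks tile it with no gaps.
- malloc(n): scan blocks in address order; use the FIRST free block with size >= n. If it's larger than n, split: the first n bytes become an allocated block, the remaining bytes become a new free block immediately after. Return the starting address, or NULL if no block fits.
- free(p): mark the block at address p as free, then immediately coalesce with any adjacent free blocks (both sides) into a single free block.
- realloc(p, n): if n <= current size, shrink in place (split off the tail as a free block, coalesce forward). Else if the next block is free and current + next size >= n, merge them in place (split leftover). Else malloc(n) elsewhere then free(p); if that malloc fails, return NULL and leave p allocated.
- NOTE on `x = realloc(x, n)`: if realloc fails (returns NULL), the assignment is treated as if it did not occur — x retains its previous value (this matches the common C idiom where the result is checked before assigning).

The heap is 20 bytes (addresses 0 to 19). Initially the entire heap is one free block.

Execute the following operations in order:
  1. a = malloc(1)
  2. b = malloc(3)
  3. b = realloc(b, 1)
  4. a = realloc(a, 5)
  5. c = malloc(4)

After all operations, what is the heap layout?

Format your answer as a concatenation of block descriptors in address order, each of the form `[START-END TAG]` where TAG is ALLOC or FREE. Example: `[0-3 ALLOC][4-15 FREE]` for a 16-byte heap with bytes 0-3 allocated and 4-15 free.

Answer: [0-0 FREE][1-1 ALLOC][2-6 ALLOC][7-10 ALLOC][11-19 FREE]

Derivation:
Op 1: a = malloc(1) -> a = 0; heap: [0-0 ALLOC][1-19 FREE]
Op 2: b = malloc(3) -> b = 1; heap: [0-0 ALLOC][1-3 ALLOC][4-19 FREE]
Op 3: b = realloc(b, 1) -> b = 1; heap: [0-0 ALLOC][1-1 ALLOC][2-19 FREE]
Op 4: a = realloc(a, 5) -> a = 2; heap: [0-0 FREE][1-1 ALLOC][2-6 ALLOC][7-19 FREE]
Op 5: c = malloc(4) -> c = 7; heap: [0-0 FREE][1-1 ALLOC][2-6 ALLOC][7-10 ALLOC][11-19 FREE]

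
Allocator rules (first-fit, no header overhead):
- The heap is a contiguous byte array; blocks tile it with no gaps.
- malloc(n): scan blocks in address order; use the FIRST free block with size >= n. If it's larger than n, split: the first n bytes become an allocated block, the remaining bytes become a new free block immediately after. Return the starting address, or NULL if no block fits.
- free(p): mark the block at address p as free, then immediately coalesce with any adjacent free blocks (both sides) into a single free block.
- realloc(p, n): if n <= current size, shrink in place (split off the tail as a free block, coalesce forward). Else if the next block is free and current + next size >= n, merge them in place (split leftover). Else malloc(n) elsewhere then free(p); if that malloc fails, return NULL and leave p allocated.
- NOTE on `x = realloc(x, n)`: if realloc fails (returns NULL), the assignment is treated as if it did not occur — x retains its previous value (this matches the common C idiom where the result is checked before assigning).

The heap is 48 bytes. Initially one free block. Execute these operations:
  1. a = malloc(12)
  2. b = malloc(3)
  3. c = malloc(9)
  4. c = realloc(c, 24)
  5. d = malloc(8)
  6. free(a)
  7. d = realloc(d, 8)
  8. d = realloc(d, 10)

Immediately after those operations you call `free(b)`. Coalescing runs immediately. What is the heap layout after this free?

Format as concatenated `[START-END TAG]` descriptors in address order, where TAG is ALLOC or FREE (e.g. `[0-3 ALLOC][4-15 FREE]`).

Answer: [0-9 ALLOC][10-14 FREE][15-38 ALLOC][39-47 FREE]

Derivation:
Op 1: a = malloc(12) -> a = 0; heap: [0-11 ALLOC][12-47 FREE]
Op 2: b = malloc(3) -> b = 12; heap: [0-11 ALLOC][12-14 ALLOC][15-47 FREE]
Op 3: c = malloc(9) -> c = 15; heap: [0-11 ALLOC][12-14 ALLOC][15-23 ALLOC][24-47 FREE]
Op 4: c = realloc(c, 24) -> c = 15; heap: [0-11 ALLOC][12-14 ALLOC][15-38 ALLOC][39-47 FREE]
Op 5: d = malloc(8) -> d = 39; heap: [0-11 ALLOC][12-14 ALLOC][15-38 ALLOC][39-46 ALLOC][47-47 FREE]
Op 6: free(a) -> (freed a); heap: [0-11 FREE][12-14 ALLOC][15-38 ALLOC][39-46 ALLOC][47-47 FREE]
Op 7: d = realloc(d, 8) -> d = 39; heap: [0-11 FREE][12-14 ALLOC][15-38 ALLOC][39-46 ALLOC][47-47 FREE]
Op 8: d = realloc(d, 10) -> d = 0; heap: [0-9 ALLOC][10-11 FREE][12-14 ALLOC][15-38 ALLOC][39-47 FREE]
free(b): b = 12 -> block [12-14 ALLOC]; mark free, coalesce with adjacent free neighbors -> [0-9 ALLOC][10-14 FREE][15-38 ALLOC][39-47 FREE]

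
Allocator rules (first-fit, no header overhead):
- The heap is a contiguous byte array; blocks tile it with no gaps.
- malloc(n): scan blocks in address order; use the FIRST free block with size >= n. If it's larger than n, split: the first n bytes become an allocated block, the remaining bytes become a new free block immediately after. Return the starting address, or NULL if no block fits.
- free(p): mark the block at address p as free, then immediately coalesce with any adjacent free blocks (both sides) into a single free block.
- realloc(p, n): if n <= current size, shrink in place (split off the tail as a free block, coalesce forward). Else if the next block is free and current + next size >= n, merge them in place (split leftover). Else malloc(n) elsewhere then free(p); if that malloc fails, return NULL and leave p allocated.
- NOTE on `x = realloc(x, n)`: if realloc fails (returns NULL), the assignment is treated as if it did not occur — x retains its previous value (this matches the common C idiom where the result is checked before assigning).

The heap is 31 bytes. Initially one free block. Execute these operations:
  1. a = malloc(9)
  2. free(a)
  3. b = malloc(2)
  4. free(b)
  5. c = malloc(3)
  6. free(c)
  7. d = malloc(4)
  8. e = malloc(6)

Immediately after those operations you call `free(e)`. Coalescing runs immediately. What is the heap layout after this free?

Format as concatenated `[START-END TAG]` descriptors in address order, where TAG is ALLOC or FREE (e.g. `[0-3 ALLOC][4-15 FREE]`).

Answer: [0-3 ALLOC][4-30 FREE]

Derivation:
Op 1: a = malloc(9) -> a = 0; heap: [0-8 ALLOC][9-30 FREE]
Op 2: free(a) -> (freed a); heap: [0-30 FREE]
Op 3: b = malloc(2) -> b = 0; heap: [0-1 ALLOC][2-30 FREE]
Op 4: free(b) -> (freed b); heap: [0-30 FREE]
Op 5: c = malloc(3) -> c = 0; heap: [0-2 ALLOC][3-30 FREE]
Op 6: free(c) -> (freed c); heap: [0-30 FREE]
Op 7: d = malloc(4) -> d = 0; heap: [0-3 ALLOC][4-30 FREE]
Op 8: e = malloc(6) -> e = 4; heap: [0-3 ALLOC][4-9 ALLOC][10-30 FREE]
free(e): e = 4 -> block [4-9 ALLOC]; mark free, coalesce with adjacent free neighbors -> [0-3 ALLOC][4-30 FREE]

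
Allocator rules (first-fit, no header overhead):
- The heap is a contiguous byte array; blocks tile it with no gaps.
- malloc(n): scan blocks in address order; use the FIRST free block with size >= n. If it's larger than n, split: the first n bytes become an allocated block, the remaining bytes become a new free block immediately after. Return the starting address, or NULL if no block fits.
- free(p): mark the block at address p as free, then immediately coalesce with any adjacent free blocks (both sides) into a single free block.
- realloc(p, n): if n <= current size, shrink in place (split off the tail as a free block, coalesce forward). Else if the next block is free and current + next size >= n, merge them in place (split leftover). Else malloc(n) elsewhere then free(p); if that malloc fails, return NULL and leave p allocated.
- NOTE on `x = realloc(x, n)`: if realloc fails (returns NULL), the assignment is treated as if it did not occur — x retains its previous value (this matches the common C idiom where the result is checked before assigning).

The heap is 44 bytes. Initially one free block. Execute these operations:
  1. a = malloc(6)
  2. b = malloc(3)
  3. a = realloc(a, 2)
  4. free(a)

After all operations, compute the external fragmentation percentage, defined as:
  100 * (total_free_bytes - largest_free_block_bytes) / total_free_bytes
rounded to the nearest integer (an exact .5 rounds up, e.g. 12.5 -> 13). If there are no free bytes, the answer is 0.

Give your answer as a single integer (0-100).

Op 1: a = malloc(6) -> a = 0; heap: [0-5 ALLOC][6-43 FREE]
Op 2: b = malloc(3) -> b = 6; heap: [0-5 ALLOC][6-8 ALLOC][9-43 FREE]
Op 3: a = realloc(a, 2) -> a = 0; heap: [0-1 ALLOC][2-5 FREE][6-8 ALLOC][9-43 FREE]
Op 4: free(a) -> (freed a); heap: [0-5 FREE][6-8 ALLOC][9-43 FREE]
Free blocks: [6 35] total_free=41 largest=35 -> 100*(41-35)/41 = 600/41 ≈ 14.634 -> rounds to 15

Answer: 15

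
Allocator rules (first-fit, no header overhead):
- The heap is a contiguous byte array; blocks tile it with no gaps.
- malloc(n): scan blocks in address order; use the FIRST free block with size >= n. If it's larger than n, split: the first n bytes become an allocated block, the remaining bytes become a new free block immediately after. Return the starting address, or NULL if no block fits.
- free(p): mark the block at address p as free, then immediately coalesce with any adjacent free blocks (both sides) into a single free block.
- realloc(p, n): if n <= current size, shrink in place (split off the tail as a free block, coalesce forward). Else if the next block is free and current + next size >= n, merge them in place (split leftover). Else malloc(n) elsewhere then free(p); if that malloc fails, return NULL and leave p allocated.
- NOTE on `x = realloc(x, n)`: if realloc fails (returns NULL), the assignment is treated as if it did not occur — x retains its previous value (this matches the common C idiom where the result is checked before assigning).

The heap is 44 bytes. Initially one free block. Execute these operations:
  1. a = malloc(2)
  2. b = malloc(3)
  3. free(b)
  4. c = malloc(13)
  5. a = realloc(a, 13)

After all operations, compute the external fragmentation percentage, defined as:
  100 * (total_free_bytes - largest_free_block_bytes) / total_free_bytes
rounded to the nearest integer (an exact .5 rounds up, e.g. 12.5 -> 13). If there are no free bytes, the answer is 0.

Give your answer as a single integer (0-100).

Op 1: a = malloc(2) -> a = 0; heap: [0-1 ALLOC][2-43 FREE]
Op 2: b = malloc(3) -> b = 2; heap: [0-1 ALLOC][2-4 ALLOC][5-43 FREE]
Op 3: free(b) -> (freed b); heap: [0-1 ALLOC][2-43 FREE]
Op 4: c = malloc(13) -> c = 2; heap: [0-1 ALLOC][2-14 ALLOC][15-43 FREE]
Op 5: a = realloc(a, 13) -> a = 15; heap: [0-1 FREE][2-14 ALLOC][15-27 ALLOC][28-43 FREE]
Free blocks: [2 16] total_free=18 largest=16 -> 100*(18-16)/18 = 200/18 ≈ 11.111 -> rounds to 11

Answer: 11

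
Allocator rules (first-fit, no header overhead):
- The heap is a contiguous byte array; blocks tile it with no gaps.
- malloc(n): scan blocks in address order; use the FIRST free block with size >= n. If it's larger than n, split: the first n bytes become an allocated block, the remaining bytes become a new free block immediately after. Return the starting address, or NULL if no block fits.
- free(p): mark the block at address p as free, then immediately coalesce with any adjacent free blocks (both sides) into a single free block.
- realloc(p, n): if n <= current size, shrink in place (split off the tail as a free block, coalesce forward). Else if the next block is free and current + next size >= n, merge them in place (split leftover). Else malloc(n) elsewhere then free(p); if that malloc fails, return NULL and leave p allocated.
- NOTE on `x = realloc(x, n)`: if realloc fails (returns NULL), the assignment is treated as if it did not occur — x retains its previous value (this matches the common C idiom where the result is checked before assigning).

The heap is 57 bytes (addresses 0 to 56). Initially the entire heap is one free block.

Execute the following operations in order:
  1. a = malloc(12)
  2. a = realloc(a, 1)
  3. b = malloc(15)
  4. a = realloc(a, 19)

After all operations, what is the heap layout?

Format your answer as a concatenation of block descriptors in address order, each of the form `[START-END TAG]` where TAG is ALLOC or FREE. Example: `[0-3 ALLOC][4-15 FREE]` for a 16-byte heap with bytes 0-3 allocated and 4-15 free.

Answer: [0-0 FREE][1-15 ALLOC][16-34 ALLOC][35-56 FREE]

Derivation:
Op 1: a = malloc(12) -> a = 0; heap: [0-11 ALLOC][12-56 FREE]
Op 2: a = realloc(a, 1) -> a = 0; heap: [0-0 ALLOC][1-56 FREE]
Op 3: b = malloc(15) -> b = 1; heap: [0-0 ALLOC][1-15 ALLOC][16-56 FREE]
Op 4: a = realloc(a, 19) -> a = 16; heap: [0-0 FREE][1-15 ALLOC][16-34 ALLOC][35-56 FREE]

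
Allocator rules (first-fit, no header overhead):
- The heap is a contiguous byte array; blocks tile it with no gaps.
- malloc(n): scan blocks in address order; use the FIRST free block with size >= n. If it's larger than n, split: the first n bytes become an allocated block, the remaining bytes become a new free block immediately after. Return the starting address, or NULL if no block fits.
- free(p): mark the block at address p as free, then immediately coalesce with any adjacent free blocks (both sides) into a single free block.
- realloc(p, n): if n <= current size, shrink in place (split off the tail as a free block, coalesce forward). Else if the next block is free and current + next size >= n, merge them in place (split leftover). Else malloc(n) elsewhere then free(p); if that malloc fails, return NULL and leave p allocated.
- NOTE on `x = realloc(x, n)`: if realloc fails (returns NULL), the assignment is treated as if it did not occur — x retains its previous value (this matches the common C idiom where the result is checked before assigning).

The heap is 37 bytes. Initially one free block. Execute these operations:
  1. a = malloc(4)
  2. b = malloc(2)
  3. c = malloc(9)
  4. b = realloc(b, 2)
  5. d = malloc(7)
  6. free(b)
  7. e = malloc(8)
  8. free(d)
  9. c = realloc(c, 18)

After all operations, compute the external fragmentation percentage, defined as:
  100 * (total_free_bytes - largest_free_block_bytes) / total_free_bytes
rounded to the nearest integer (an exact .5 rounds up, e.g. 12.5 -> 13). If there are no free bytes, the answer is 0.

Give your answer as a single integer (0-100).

Op 1: a = malloc(4) -> a = 0; heap: [0-3 ALLOC][4-36 FREE]
Op 2: b = malloc(2) -> b = 4; heap: [0-3 ALLOC][4-5 ALLOC][6-36 FREE]
Op 3: c = malloc(9) -> c = 6; heap: [0-3 ALLOC][4-5 ALLOC][6-14 ALLOC][15-36 FREE]
Op 4: b = realloc(b, 2) -> b = 4; heap: [0-3 ALLOC][4-5 ALLOC][6-14 ALLOC][15-36 FREE]
Op 5: d = malloc(7) -> d = 15; heap: [0-3 ALLOC][4-5 ALLOC][6-14 ALLOC][15-21 ALLOC][22-36 FREE]
Op 6: free(b) -> (freed b); heap: [0-3 ALLOC][4-5 FREE][6-14 ALLOC][15-21 ALLOC][22-36 FREE]
Op 7: e = malloc(8) -> e = 22; heap: [0-3 ALLOC][4-5 FREE][6-14 ALLOC][15-21 ALLOC][22-29 ALLOC][30-36 FREE]
Op 8: free(d) -> (freed d); heap: [0-3 ALLOC][4-5 FREE][6-14 ALLOC][15-21 FREE][22-29 ALLOC][30-36 FREE]
Op 9: c = realloc(c, 18) -> NULL (c unchanged); heap: [0-3 ALLOC][4-5 FREE][6-14 ALLOC][15-21 FREE][22-29 ALLOC][30-36 FREE]
Free blocks: [2 7 7] total_free=16 largest=7 -> 100*(16-7)/16 = 900/16 = 56.25 -> rounds to 56

Answer: 56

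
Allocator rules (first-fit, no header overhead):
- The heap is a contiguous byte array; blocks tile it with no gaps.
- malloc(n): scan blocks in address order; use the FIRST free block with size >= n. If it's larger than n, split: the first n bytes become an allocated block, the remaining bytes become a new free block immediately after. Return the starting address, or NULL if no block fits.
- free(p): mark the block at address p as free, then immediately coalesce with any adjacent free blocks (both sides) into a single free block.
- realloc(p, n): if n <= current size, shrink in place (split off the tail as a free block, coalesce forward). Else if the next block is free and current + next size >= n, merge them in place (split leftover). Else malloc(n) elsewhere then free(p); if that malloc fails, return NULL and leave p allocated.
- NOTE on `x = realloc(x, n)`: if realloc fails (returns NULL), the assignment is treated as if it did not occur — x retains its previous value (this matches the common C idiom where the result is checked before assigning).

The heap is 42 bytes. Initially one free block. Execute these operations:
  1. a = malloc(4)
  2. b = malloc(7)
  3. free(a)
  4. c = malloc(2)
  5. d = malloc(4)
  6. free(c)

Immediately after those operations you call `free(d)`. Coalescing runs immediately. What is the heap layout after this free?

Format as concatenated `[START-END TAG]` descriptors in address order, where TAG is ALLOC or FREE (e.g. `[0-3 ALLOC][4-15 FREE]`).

Answer: [0-3 FREE][4-10 ALLOC][11-41 FREE]

Derivation:
Op 1: a = malloc(4) -> a = 0; heap: [0-3 ALLOC][4-41 FREE]
Op 2: b = malloc(7) -> b = 4; heap: [0-3 ALLOC][4-10 ALLOC][11-41 FREE]
Op 3: free(a) -> (freed a); heap: [0-3 FREE][4-10 ALLOC][11-41 FREE]
Op 4: c = malloc(2) -> c = 0; heap: [0-1 ALLOC][2-3 FREE][4-10 ALLOC][11-41 FREE]
Op 5: d = malloc(4) -> d = 11; heap: [0-1 ALLOC][2-3 FREE][4-10 ALLOC][11-14 ALLOC][15-41 FREE]
Op 6: free(c) -> (freed c); heap: [0-3 FREE][4-10 ALLOC][11-14 ALLOC][15-41 FREE]
free(d): d = 11 -> block [11-14 ALLOC]; mark free, coalesce with adjacent free neighbors -> [0-3 FREE][4-10 ALLOC][11-41 FREE]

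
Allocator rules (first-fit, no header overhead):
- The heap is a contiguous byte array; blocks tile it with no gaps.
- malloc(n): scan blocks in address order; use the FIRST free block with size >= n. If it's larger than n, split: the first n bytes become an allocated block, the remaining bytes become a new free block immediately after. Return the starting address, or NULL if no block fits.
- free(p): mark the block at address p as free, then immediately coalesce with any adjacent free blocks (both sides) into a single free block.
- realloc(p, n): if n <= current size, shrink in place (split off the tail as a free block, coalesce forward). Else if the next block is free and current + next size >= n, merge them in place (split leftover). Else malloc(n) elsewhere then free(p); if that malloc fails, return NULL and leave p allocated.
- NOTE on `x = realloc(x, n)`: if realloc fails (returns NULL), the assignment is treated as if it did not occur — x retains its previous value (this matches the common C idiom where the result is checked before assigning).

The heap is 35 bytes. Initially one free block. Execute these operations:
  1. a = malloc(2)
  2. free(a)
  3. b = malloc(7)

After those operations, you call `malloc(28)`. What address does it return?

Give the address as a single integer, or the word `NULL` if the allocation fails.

Answer: 7

Derivation:
Op 1: a = malloc(2) -> a = 0; heap: [0-1 ALLOC][2-34 FREE]
Op 2: free(a) -> (freed a); heap: [0-34 FREE]
Op 3: b = malloc(7) -> b = 0; heap: [0-6 ALLOC][7-34 FREE]
malloc(28): first-fit scan over [0-6 ALLOC][7-34 FREE] -> 7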